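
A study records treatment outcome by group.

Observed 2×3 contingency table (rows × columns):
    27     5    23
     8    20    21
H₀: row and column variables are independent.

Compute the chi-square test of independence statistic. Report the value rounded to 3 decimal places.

Row totals [55, 49], col totals [35, 25, 44], n=104
χ² = (27−18.51)²/18.51 + (5−13.22)²/13.22 + (23−23.27)²/23.27 + (8−16.49)²/16.49 + (20−11.78)²/11.78 + (21−20.73)²/20.73 = 19.1227
df = 2

test statistic = 19.123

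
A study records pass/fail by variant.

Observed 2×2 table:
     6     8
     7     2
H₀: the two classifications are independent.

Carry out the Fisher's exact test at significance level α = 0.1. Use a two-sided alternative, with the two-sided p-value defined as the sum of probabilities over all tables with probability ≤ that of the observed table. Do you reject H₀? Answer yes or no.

reject H₀: no

Margins: r₁=14, r₂=9, c₁=13, c₂=10, n=23
p_obs = C(14,6)·C(9,7)/C(23,13); sum pmf over tables with pmf ≤ p_obs
p-value (two-sided) = 0.19680
At α=0.1: p ≥ α → fail to reject H₀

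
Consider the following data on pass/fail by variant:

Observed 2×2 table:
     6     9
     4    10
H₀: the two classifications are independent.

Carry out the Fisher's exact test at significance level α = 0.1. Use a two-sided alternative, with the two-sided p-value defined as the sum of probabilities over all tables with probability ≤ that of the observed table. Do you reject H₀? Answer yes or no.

Margins: r₁=15, r₂=14, c₁=10, c₂=19, n=29
p_obs = C(15,6)·C(14,4)/C(29,10); sum pmf over tables with pmf ≤ p_obs
p-value (two-sided) = 0.69985
At α=0.1: p ≥ α → fail to reject H₀

reject H₀: no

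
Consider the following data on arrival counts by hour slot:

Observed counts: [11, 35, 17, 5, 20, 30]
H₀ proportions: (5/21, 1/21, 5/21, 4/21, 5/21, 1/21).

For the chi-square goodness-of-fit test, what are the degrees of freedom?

degrees of freedom = 5

df = k − 1 = 6 − 1 = 5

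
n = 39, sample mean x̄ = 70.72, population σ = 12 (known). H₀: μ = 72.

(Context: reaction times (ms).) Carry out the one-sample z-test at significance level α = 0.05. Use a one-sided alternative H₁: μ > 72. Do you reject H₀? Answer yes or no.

reject H₀: no

SE = σ/√n = 12/√39 = 1.9215
z = (x̄−μ₀)/SE = (70.72−72)/1.9215 = -0.6661
p-value (one-sided, H₁ greater) = 0.74734
At α=0.05: p ≥ α → fail to reject H₀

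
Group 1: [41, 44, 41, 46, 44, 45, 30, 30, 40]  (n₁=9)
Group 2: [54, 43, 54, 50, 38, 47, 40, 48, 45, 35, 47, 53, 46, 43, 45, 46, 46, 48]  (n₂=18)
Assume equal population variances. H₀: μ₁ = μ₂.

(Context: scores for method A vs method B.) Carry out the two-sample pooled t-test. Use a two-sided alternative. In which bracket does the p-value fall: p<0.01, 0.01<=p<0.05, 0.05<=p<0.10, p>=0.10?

p-value bracket: 0.01<=p<0.05

x̄₁=40.111, s₁=6.071, n₁=9
x̄₂=46.000, s₂=5.111, n₂=18
s_p² = [8·6.071² + 17·5.111²]/25 = 29.5556
SE = √(s_p²·(1/9+1/18)) = 2.2194
t = (40.111−46.000)/2.2194 = -2.6533
df = 25
p-value (two-sided) = 0.01365
→ bracket: 0.01<=p<0.05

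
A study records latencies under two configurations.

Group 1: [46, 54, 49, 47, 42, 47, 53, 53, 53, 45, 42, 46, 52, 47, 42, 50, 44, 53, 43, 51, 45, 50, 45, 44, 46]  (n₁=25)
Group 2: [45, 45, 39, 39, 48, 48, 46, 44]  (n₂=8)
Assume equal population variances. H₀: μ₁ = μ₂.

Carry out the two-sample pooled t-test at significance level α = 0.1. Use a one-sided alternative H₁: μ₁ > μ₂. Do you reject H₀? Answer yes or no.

x̄₁=47.560, s₁=3.938, n₁=25
x̄₂=44.250, s₂=3.536, n₂=8
s_p² = [24·3.938² + 7·3.536²]/31 = 14.8277
SE = √(s_p²·(1/25+1/8)) = 1.5642
t = (47.560−44.250)/1.5642 = 2.1162
df = 31
p-value (one-sided, H₁ greater) = 0.02123
At α=0.1: p < α → reject H₀

reject H₀: yes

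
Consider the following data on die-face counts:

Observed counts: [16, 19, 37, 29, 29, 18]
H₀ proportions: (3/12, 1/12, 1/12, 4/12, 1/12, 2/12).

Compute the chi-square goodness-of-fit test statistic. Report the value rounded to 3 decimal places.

test statistic = 97.561

n = 148; E_i = n·p_i = [37.00, 12.33, 12.33, 49.33, 12.33, 24.67]
χ² = (16−37.00)²/37.00 + (19−12.33)²/12.33 + (37−12.33)²/12.33 + (29−49.33)²/49.33 + (29−12.33)²/12.33 + (18−24.67)²/24.67 = 97.5608
df = 5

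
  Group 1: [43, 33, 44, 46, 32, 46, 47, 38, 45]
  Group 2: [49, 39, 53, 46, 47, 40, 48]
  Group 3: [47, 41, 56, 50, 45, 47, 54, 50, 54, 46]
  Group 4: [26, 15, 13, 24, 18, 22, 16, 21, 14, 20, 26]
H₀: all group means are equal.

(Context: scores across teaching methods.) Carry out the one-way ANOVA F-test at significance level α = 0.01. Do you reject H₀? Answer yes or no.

Group means [41.56, 46.00, 49.00, 19.55], grand mean 37.865
SSB = Σnᵢ(x̄ᵢ−x̄)² = 5517.375; SSW = ΣΣ(x−x̄ᵢ)² = 832.949
MSB = 5517.375/3 = 1839.1249; MSW = 832.949/33 = 25.2409
F = MSB/MSW = 72.8629
df = (3, 33)
p-value (upper-tail) = 0.00000
At α=0.01: p < α → reject H₀

reject H₀: yes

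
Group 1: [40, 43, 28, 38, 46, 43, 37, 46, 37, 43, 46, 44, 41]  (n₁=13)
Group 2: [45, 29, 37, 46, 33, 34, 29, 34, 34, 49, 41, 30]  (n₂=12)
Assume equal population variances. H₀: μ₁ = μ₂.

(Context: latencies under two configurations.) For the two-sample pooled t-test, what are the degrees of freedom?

df = n₁ + n₂ − 2 = 13 + 12 − 2 = 23

degrees of freedom = 23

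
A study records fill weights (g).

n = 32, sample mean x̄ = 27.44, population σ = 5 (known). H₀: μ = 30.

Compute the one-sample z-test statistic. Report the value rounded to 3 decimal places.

SE = σ/√n = 5/√32 = 0.8839
z = (x̄−μ₀)/SE = (27.44−30)/0.8839 = -2.8963

test statistic = -2.896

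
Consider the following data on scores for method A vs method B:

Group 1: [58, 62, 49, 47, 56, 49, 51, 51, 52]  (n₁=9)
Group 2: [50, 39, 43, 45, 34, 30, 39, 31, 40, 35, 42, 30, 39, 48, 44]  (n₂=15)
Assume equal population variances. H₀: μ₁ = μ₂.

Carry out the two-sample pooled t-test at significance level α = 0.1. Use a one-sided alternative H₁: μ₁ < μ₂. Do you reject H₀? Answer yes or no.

x̄₁=52.778, s₁=4.893, n₁=9
x̄₂=39.267, s₂=6.296, n₂=15
s_p² = [8·4.893² + 14·6.296²]/22 = 33.9313
SE = √(s_p²·(1/9+1/15)) = 2.4561
t = (52.778−39.267)/2.4561 = 5.5011
df = 22
p-value (one-sided, H₁ less) = 0.99999
At α=0.1: p ≥ α → fail to reject H₀

reject H₀: no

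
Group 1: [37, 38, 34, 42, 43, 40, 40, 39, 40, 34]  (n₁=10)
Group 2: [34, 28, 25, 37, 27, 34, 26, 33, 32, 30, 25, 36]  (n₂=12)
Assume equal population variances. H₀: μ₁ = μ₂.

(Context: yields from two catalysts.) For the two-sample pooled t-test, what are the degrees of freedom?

df = n₁ + n₂ − 2 = 10 + 12 − 2 = 20

degrees of freedom = 20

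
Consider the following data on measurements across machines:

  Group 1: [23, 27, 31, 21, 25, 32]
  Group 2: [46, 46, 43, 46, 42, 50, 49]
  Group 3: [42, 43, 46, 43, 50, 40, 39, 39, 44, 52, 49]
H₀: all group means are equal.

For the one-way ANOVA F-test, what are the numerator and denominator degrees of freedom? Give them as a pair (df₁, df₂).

k = 3 groups, N = 24 total
df = (k−1, N−k) = (3−1, 24−3) = (2, 21)

degrees of freedom = [2, 21]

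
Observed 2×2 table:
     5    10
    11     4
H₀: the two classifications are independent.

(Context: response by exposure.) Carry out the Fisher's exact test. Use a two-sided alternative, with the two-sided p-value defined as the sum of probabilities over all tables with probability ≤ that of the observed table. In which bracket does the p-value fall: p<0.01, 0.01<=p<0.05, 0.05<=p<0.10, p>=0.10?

Margins: r₁=15, r₂=15, c₁=16, c₂=14, n=30
p_obs = C(15,5)·C(15,11)/C(30,16); sum pmf over tables with pmf ≤ p_obs
p-value (two-sided) = 0.06560
→ bracket: 0.05<=p<0.10

p-value bracket: 0.05<=p<0.10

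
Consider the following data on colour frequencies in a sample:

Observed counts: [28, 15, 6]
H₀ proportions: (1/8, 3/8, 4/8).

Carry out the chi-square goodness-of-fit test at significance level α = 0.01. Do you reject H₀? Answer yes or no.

reject H₀: yes

n = 49; E_i = n·p_i = [6.12, 18.38, 24.50]
χ² = (28−6.12)²/6.12 + (15−18.38)²/18.38 + (6−24.50)²/24.50 = 92.7143
df = 2
p-value (upper-tail) = 0.00000
At α=0.01: p < α → reject H₀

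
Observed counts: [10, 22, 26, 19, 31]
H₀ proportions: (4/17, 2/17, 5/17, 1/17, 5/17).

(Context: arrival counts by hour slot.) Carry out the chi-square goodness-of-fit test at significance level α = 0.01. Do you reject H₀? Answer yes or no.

n = 108; E_i = n·p_i = [25.41, 12.71, 31.76, 6.35, 31.76]
χ² = (10−25.41)²/25.41 + (22−12.71)²/12.71 + (26−31.76)²/31.76 + (19−6.35)²/6.35 + (31−31.76)²/31.76 = 42.3870
df = 4
p-value (upper-tail) = 0.00000
At α=0.01: p < α → reject H₀

reject H₀: yes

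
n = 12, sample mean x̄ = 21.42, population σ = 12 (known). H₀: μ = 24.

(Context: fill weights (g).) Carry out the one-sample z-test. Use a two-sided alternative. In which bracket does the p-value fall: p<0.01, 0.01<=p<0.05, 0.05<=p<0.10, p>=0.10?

SE = σ/√n = 12/√12 = 3.4641
z = (x̄−μ₀)/SE = (21.42−24)/3.4641 = -0.7448
p-value (two-sided) = 0.45640
→ bracket: p>=0.10

p-value bracket: p>=0.10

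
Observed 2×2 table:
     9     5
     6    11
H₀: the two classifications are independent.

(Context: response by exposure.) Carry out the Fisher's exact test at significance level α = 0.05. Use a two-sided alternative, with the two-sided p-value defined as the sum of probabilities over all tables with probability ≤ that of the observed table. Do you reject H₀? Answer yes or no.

reject H₀: no

Margins: r₁=14, r₂=17, c₁=15, c₂=16, n=31
p_obs = C(14,9)·C(17,6)/C(31,15); sum pmf over tables with pmf ≤ p_obs
p-value (two-sided) = 0.15561
At α=0.05: p ≥ α → fail to reject H₀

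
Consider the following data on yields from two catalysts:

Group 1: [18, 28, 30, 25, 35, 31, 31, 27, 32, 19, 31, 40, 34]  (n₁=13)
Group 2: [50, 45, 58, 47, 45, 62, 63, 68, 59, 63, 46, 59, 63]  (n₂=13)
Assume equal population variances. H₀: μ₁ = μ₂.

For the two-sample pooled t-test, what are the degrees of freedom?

degrees of freedom = 24

df = n₁ + n₂ − 2 = 13 + 13 − 2 = 24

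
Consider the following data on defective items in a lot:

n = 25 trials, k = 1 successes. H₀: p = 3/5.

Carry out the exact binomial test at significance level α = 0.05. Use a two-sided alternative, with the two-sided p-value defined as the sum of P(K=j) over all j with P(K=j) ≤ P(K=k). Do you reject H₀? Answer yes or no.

reject H₀: yes

Exact binomial: n=25, k=1, p₀=3/5=0.6000
P(X=j) = C(n,j)·p₀^j·(1−p₀)^(n−j); p = Σ P(X=j) over j with P(X=j) ≤ P(X=1)
p-value (two-sided) = 0.00000
At α=0.05: p < α → reject H₀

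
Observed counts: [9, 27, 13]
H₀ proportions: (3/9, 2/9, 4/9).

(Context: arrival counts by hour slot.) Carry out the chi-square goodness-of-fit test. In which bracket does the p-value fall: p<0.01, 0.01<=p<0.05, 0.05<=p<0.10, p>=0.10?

n = 49; E_i = n·p_i = [16.33, 10.89, 21.78]
χ² = (9−16.33)²/16.33 + (27−10.89)²/10.89 + (13−21.78)²/21.78 = 30.6684
df = 2
p-value (upper-tail) = 0.00000
→ bracket: p<0.01

p-value bracket: p<0.01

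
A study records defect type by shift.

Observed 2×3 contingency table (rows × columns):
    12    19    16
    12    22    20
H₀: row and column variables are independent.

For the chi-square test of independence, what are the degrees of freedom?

df = (r−1)(c−1) = (2−1)·(3−1) = 2

degrees of freedom = 2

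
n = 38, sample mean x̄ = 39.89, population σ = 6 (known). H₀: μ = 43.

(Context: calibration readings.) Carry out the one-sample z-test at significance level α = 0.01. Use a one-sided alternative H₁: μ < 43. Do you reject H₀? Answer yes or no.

SE = σ/√n = 6/√38 = 0.9733
z = (x̄−μ₀)/SE = (39.89−43)/0.9733 = -3.1952
p-value (one-sided, H₁ less) = 0.00070
At α=0.01: p < α → reject H₀

reject H₀: yes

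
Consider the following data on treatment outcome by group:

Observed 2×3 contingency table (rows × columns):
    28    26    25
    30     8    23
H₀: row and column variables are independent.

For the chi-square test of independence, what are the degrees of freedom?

degrees of freedom = 2

df = (r−1)(c−1) = (2−1)·(3−1) = 2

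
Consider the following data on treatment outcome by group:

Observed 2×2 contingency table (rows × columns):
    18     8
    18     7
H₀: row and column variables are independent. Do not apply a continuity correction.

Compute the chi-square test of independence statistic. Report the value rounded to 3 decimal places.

test statistic = 0.047

Row totals [26, 25], col totals [36, 15], n=51
χ² = (18−18.35)²/18.35 + (8−7.65)²/7.65 + (18−17.65)²/17.65 + (7−7.35)²/7.35 = 0.0471
df = 1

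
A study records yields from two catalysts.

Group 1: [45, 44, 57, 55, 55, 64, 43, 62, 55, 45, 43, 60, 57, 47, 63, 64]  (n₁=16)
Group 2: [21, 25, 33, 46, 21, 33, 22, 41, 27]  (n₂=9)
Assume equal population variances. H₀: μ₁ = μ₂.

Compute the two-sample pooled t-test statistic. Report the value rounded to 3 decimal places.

test statistic = 6.830

x̄₁=53.688, s₁=7.973, n₁=16
x̄₂=29.889, s₂=9.048, n₂=9
s_p² = [15·7.973² + 8·9.048²]/23 = 69.9272
SE = √(s_p²·(1/16+1/9)) = 3.4843
t = (53.688−29.889)/3.4843 = 6.8303
df = 23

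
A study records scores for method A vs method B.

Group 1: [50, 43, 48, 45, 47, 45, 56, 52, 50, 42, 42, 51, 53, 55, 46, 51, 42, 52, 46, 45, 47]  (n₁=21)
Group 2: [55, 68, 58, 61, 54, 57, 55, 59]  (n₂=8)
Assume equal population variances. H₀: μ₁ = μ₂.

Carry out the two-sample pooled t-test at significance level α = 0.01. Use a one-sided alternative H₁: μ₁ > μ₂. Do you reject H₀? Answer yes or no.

x̄₁=48.000, s₁=4.278, n₁=21
x̄₂=58.375, s₂=4.534, n₂=8
s_p² = [20·4.278² + 7·4.534²]/27 = 18.8843
SE = √(s_p²·(1/21+1/8)) = 1.8055
t = (48.000−58.375)/1.8055 = -5.7464
df = 27
p-value (one-sided, H₁ greater) = 1.00000
At α=0.01: p ≥ α → fail to reject H₀

reject H₀: no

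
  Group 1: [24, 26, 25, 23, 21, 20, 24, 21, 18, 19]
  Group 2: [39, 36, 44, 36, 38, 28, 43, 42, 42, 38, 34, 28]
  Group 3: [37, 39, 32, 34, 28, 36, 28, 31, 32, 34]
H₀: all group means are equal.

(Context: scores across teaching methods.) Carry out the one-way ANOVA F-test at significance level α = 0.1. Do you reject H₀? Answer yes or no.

reject H₀: yes

Group means [22.10, 37.33, 33.10], grand mean 31.250
SSB = Σnᵢ(x̄ᵢ−x̄)² = 1315.533; SSW = ΣΣ(x−x̄ᵢ)² = 496.467
MSB = 1315.533/2 = 657.7667; MSW = 496.467/29 = 17.1195
F = MSB/MSW = 38.4220
df = (2, 29)
p-value (upper-tail) = 0.00000
At α=0.1: p < α → reject H₀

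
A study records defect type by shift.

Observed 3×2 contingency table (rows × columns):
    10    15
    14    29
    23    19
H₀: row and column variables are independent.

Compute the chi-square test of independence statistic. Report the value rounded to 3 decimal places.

Row totals [25, 43, 42], col totals [47, 63], n=110
χ² = (10−10.68)²/10.68 + (15−14.32)²/14.32 + (14−18.37)²/18.37 + (29−24.63)²/24.63 + (23−17.95)²/17.95 + (19−24.05)²/24.05 = 4.3789
df = 2

test statistic = 4.379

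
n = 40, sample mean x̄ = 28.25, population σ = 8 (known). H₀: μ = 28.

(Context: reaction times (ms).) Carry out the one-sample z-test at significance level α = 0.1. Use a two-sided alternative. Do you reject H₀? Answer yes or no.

SE = σ/√n = 8/√40 = 1.2649
z = (x̄−μ₀)/SE = (28.25−28)/1.2649 = 0.1976
p-value (two-sided) = 0.84332
At α=0.1: p ≥ α → fail to reject H₀

reject H₀: no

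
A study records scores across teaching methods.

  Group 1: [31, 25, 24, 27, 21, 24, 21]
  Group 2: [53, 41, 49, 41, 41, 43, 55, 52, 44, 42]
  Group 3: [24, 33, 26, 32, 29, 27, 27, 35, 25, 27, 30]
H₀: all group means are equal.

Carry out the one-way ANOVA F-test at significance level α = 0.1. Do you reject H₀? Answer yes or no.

Group means [24.71, 46.10, 28.64], grand mean 33.893
SSB = Σnᵢ(x̄ᵢ−x̄)² = 2383.805; SSW = ΣΣ(x−x̄ᵢ)² = 474.874
MSB = 2383.805/2 = 1191.9023; MSW = 474.874/25 = 18.9950
F = MSB/MSW = 62.7483
df = (2, 25)
p-value (upper-tail) = 0.00000
At α=0.1: p < α → reject H₀

reject H₀: yes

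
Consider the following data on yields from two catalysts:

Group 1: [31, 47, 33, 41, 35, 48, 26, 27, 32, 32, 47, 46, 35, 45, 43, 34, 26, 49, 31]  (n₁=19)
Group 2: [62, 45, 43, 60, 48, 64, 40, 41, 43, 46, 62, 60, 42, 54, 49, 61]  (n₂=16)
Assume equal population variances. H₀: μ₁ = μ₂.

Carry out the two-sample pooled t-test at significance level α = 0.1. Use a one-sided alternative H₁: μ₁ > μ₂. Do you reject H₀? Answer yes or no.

x̄₁=37.263, s₁=8.020, n₁=19
x̄₂=51.250, s₂=8.888, n₂=16
s_p² = [18·8.020² + 15·8.888²]/33 = 70.9904
SE = √(s_p²·(1/19+1/16)) = 2.8589
t = (37.263−51.250)/2.8589 = -4.8924
df = 33
p-value (one-sided, H₁ greater) = 0.99999
At α=0.1: p ≥ α → fail to reject H₀

reject H₀: no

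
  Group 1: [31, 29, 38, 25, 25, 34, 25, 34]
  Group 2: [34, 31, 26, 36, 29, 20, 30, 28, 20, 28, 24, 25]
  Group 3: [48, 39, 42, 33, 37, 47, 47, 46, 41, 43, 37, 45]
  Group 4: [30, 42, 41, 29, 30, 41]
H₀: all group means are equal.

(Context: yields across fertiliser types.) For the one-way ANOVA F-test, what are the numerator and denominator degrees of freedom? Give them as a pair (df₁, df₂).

degrees of freedom = [3, 34]

k = 4 groups, N = 38 total
df = (k−1, N−k) = (4−1, 38−4) = (3, 34)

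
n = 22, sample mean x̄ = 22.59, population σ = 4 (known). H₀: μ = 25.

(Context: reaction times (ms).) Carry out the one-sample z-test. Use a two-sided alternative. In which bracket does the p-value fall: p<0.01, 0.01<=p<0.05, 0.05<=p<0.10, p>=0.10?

SE = σ/√n = 4/√22 = 0.8528
z = (x̄−μ₀)/SE = (22.59−25)/0.8528 = -2.8260
p-value (two-sided) = 0.00471
→ bracket: p<0.01

p-value bracket: p<0.01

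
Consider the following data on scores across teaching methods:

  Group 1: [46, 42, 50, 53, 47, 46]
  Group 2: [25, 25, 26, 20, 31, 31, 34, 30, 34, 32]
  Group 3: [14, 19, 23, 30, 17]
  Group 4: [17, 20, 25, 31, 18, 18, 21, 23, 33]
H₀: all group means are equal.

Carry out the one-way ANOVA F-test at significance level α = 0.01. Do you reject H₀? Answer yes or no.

reject H₀: yes

Group means [47.33, 28.80, 20.60, 22.89], grand mean 29.367
SSB = Σnᵢ(x̄ᵢ−x̄)² = 2701.944; SSW = ΣΣ(x−x̄ᵢ)² = 681.022
MSB = 2701.944/3 = 900.6481; MSW = 681.022/26 = 26.1932
F = MSB/MSW = 34.3849
df = (3, 26)
p-value (upper-tail) = 0.00000
At α=0.01: p < α → reject H₀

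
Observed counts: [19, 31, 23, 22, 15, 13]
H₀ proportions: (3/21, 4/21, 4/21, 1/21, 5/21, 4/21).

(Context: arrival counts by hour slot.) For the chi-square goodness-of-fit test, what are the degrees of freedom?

df = k − 1 = 6 − 1 = 5

degrees of freedom = 5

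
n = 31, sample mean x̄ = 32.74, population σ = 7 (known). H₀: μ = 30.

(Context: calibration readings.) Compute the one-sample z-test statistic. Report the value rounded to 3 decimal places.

SE = σ/√n = 7/√31 = 1.2572
z = (x̄−μ₀)/SE = (32.74−30)/1.2572 = 2.1794

test statistic = 2.179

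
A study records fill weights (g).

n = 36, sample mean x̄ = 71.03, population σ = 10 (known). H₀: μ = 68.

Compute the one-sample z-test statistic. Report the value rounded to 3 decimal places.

test statistic = 1.818

SE = σ/√n = 10/√36 = 1.6667
z = (x̄−μ₀)/SE = (71.03−68)/1.6667 = 1.8180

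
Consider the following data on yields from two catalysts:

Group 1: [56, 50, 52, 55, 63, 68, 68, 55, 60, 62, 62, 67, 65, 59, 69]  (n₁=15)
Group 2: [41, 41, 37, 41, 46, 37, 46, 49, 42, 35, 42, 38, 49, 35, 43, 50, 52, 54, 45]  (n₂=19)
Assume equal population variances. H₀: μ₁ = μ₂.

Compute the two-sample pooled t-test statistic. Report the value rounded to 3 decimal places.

x̄₁=60.733, s₁=6.112, n₁=15
x̄₂=43.316, s₂=5.687, n₂=19
s_p² = [14·6.112² + 18·5.687²]/32 = 34.5325
SE = √(s_p²·(1/15+1/19)) = 2.0297
t = (60.733−43.316)/2.0297 = 8.5814
df = 32

test statistic = 8.581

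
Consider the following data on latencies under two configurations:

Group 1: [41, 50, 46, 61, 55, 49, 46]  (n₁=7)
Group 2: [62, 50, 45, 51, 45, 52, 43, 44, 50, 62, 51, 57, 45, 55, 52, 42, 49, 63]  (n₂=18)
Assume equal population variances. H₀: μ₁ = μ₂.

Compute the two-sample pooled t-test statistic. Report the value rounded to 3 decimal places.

x̄₁=49.714, s₁=6.576, n₁=7
x̄₂=51.000, s₂=6.633, n₂=18
s_p² = [6·6.576² + 17·6.633²]/23 = 43.8012
SE = √(s_p²·(1/7+1/18)) = 2.9480
t = (49.714−51.000)/2.9480 = -0.4361
df = 23

test statistic = -0.436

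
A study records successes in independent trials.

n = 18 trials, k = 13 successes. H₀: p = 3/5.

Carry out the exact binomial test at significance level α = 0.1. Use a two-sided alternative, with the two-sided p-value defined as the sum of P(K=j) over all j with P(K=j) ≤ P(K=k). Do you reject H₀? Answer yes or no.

reject H₀: no

Exact binomial: n=18, k=13, p₀=3/5=0.6000
P(X=j) = C(n,j)·p₀^j·(1−p₀)^(n−j); p = Σ P(X=j) over j with P(X=j) ≤ P(X=13)
p-value (two-sided) = 0.34347
At α=0.1: p ≥ α → fail to reject H₀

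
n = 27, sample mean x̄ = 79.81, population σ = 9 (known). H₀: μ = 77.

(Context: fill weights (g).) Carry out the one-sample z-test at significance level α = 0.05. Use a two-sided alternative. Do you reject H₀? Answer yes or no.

reject H₀: no

SE = σ/√n = 9/√27 = 1.7321
z = (x̄−μ₀)/SE = (79.81−77)/1.7321 = 1.6224
p-value (two-sided) = 0.10473
At α=0.05: p ≥ α → fail to reject H₀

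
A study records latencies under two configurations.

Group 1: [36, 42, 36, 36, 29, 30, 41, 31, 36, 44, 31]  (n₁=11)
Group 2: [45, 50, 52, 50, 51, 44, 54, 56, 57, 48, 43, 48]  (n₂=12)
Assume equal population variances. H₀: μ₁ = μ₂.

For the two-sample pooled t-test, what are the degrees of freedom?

df = n₁ + n₂ − 2 = 11 + 12 − 2 = 21

degrees of freedom = 21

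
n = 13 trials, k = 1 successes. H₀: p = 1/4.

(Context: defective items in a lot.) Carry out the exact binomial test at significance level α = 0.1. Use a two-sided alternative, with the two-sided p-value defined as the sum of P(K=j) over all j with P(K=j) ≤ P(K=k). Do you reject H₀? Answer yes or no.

Exact binomial: n=13, k=1, p₀=1/4=0.2500
P(X=j) = C(n,j)·p₀^j·(1−p₀)^(n−j); p = Σ P(X=j) over j with P(X=j) ≤ P(X=1)
p-value (two-sided) = 0.20692
At α=0.1: p ≥ α → fail to reject H₀

reject H₀: no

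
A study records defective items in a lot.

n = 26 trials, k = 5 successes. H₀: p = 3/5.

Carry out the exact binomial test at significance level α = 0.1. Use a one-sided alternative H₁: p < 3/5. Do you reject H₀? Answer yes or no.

Exact binomial: n=26, k=5, p₀=3/5=0.6000
P(X≤5) from Σ C(n,i)·p₀^i·(1−p₀)^(n−i)
p-value (one-sided, H₁ less) = 0.00003
At α=0.1: p < α → reject H₀

reject H₀: yes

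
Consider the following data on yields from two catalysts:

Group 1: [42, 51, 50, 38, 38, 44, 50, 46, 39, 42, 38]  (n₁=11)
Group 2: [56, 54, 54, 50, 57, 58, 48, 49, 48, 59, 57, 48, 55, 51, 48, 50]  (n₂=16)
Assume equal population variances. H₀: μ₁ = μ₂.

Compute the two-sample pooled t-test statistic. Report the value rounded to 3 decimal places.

x̄₁=43.455, s₁=5.126, n₁=11
x̄₂=52.625, s₂=4.031, n₂=16
s_p² = [10·5.126² + 15·4.031²]/25 = 20.2591
SE = √(s_p²·(1/11+1/16)) = 1.7629
t = (43.455−52.625)/1.7629 = -5.2018
df = 25

test statistic = -5.202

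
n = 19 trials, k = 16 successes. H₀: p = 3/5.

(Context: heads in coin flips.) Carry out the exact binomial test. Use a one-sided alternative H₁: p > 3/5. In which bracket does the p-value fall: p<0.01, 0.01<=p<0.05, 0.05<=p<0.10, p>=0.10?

Exact binomial: n=19, k=16, p₀=3/5=0.6000
P(X≥16) from Σ C(n,i)·p₀^i·(1−p₀)^(n−i)
p-value (one-sided, H₁ greater) = 0.02296
→ bracket: 0.01<=p<0.05

p-value bracket: 0.01<=p<0.05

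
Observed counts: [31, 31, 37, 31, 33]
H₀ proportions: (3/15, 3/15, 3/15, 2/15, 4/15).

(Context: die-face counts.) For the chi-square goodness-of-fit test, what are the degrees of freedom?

degrees of freedom = 4

df = k − 1 = 5 − 1 = 4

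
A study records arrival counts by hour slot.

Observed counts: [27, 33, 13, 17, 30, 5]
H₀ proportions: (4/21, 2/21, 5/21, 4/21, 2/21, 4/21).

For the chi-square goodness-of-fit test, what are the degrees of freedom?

df = k − 1 = 6 − 1 = 5

degrees of freedom = 5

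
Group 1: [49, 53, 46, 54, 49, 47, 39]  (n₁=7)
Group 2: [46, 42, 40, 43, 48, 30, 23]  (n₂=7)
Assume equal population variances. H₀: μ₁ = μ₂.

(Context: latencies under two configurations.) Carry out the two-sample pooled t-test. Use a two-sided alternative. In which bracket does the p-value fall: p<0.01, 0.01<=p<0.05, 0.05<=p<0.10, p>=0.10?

x̄₁=48.143, s₁=4.981, n₁=7
x̄₂=38.857, s₂=9.063, n₂=7
s_p² = [6·4.981² + 6·9.063²]/12 = 53.4762
SE = √(s_p²·(1/7+1/7)) = 3.9088
t = (48.143−38.857)/3.9088 = 2.3756
df = 12
p-value (two-sided) = 0.03504
→ bracket: 0.01<=p<0.05

p-value bracket: 0.01<=p<0.05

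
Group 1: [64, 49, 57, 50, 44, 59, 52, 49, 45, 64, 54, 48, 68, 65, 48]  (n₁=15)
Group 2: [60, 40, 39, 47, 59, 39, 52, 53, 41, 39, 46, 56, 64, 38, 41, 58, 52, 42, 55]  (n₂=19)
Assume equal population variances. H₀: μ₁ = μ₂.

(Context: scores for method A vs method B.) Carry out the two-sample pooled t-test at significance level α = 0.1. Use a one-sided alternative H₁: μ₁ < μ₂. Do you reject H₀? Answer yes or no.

reject H₀: no

x̄₁=54.400, s₁=7.890, n₁=15
x̄₂=48.474, s₂=8.605, n₂=19
s_p² = [14·7.890² + 18·8.605²]/32 = 68.8855
SE = √(s_p²·(1/15+1/19)) = 2.8667
t = (54.400−48.474)/2.8667 = 2.0673
df = 32
p-value (one-sided, H₁ less) = 0.97656
At α=0.1: p ≥ α → fail to reject H₀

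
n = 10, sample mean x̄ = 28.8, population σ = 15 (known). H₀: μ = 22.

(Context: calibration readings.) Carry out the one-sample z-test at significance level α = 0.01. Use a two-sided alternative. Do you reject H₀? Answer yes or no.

reject H₀: no

SE = σ/√n = 15/√10 = 4.7434
z = (x̄−μ₀)/SE = (28.8−22)/4.7434 = 1.4336
p-value (two-sided) = 0.15170
At α=0.01: p ≥ α → fail to reject H₀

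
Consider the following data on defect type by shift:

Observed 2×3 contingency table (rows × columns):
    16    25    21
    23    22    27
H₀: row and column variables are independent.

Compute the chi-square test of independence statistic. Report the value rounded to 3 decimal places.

test statistic = 1.460

Row totals [62, 72], col totals [39, 47, 48], n=134
χ² = (16−18.04)²/18.04 + (25−21.75)²/21.75 + (21−22.21)²/22.21 + (23−20.96)²/20.96 + (22−25.25)²/25.25 + (27−25.79)²/25.79 = 1.4598
df = 2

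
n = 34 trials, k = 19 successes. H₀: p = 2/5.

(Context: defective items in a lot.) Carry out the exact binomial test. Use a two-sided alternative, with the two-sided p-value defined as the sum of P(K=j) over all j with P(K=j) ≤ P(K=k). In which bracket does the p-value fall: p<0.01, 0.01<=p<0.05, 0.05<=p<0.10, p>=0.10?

p-value bracket: 0.05<=p<0.10

Exact binomial: n=34, k=19, p₀=2/5=0.4000
P(X=j) = C(n,j)·p₀^j·(1−p₀)^(n−j); p = Σ P(X=j) over j with P(X=j) ≤ P(X=19)
p-value (two-sided) = 0.07851
→ bracket: 0.05<=p<0.10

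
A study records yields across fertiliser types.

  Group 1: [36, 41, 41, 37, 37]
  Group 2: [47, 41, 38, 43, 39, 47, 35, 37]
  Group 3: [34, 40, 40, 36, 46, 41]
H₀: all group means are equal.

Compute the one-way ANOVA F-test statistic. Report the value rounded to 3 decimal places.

Group means [38.40, 40.88, 39.50], grand mean 39.789
SSB = Σnᵢ(x̄ᵢ−x̄)² = 19.583; SSW = ΣΣ(x−x̄ᵢ)² = 251.575
MSB = 19.583/2 = 9.7914; MSW = 251.575/16 = 15.7234
F = MSB/MSW = 0.6227
df = (2, 16)

test statistic = 0.623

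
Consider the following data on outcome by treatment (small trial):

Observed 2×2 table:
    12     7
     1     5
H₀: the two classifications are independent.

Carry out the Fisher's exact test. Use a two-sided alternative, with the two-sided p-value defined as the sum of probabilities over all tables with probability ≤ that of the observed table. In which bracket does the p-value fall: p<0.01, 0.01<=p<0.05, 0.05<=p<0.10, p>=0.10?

Margins: r₁=19, r₂=6, c₁=13, c₂=12, n=25
p_obs = C(19,12)·C(6,1)/C(25,13); sum pmf over tables with pmf ≤ p_obs
p-value (two-sided) = 0.07304
→ bracket: 0.05<=p<0.10

p-value bracket: 0.05<=p<0.10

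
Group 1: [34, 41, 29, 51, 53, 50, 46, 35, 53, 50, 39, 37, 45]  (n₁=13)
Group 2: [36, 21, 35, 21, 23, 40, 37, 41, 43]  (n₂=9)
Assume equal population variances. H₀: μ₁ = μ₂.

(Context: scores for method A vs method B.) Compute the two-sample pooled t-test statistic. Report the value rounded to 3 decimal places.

x̄₁=43.308, s₁=8.014, n₁=13
x̄₂=33.000, s₂=8.874, n₂=9
s_p² = [12·8.014² + 8·8.874²]/20 = 70.0385
SE = √(s_p²·(1/13+1/9)) = 3.6290
t = (43.308−33.000)/3.6290 = 2.8404
df = 20

test statistic = 2.840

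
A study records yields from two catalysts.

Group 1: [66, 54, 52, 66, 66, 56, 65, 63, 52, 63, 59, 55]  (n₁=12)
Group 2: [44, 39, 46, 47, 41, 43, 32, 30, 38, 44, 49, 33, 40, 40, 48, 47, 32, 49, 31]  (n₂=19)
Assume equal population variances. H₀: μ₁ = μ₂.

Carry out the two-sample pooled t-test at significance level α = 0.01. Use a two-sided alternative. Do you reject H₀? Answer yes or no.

x̄₁=59.750, s₁=5.691, n₁=12
x̄₂=40.684, s₂=6.481, n₂=19
s_p² = [11·5.691² + 18·6.481²]/29 = 38.3571
SE = √(s_p²·(1/12+1/19)) = 2.2837
t = (59.750−40.684)/2.2837 = 8.3487
df = 29
p-value (two-sided) = 0.00000
At α=0.01: p < α → reject H₀

reject H₀: yes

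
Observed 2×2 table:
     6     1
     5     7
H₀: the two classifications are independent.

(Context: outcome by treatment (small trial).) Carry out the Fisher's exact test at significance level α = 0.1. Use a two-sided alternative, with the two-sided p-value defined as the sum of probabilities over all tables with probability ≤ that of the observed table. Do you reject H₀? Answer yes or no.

reject H₀: no

Margins: r₁=7, r₂=12, c₁=11, c₂=8, n=19
p_obs = C(7,6)·C(12,5)/C(19,11); sum pmf over tables with pmf ≤ p_obs
p-value (two-sided) = 0.14730
At α=0.1: p ≥ α → fail to reject H₀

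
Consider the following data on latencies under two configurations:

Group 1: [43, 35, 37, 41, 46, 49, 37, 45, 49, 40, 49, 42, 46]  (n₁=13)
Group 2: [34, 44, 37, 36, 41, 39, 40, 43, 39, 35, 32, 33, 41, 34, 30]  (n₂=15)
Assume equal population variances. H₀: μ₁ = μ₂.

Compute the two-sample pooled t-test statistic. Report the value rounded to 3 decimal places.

test statistic = 3.402

x̄₁=43.000, s₁=4.830, n₁=13
x̄₂=37.200, s₂=4.195, n₂=15
s_p² = [12·4.830² + 14·4.195²]/26 = 20.2462
SE = √(s_p²·(1/13+1/15)) = 1.7050
t = (43.000−37.200)/1.7050 = 3.4017
df = 26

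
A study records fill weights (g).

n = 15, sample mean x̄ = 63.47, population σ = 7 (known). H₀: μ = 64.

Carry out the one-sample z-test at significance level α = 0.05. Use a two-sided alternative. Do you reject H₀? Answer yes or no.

reject H₀: no

SE = σ/√n = 7/√15 = 1.8074
z = (x̄−μ₀)/SE = (63.47−64)/1.8074 = -0.2932
p-value (two-sided) = 0.76934
At α=0.05: p ≥ α → fail to reject H₀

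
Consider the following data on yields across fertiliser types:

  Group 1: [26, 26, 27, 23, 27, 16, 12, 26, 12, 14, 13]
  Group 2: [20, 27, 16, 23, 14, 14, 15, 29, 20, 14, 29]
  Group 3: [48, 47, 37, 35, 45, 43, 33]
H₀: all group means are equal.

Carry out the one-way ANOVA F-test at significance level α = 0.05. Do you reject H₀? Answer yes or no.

Group means [20.18, 20.09, 41.14], grand mean 25.207
SSB = Σnᵢ(x̄ᵢ−x̄)² = 2343.356; SSW = ΣΣ(x−x̄ᵢ)² = 1033.403
MSB = 2343.356/2 = 1171.6780; MSW = 1033.403/26 = 39.7463
F = MSB/MSW = 29.4790
df = (2, 26)
p-value (upper-tail) = 0.00000
At α=0.05: p < α → reject H₀

reject H₀: yes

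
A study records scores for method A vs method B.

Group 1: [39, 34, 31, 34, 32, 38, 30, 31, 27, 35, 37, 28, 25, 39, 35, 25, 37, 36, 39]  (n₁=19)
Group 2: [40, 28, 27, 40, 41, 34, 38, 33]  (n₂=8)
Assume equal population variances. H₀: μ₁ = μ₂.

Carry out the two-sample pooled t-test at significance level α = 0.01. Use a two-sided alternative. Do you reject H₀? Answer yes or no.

reject H₀: no

x̄₁=33.263, s₁=4.653, n₁=19
x̄₂=35.125, s₂=5.515, n₂=8
s_p² = [18·4.653² + 7·5.515²]/25 = 24.1024
SE = √(s_p²·(1/19+1/8)) = 2.0691
t = (33.263−35.125)/2.0691 = -0.8998
df = 25
p-value (two-sided) = 0.37681
At α=0.01: p ≥ α → fail to reject H₀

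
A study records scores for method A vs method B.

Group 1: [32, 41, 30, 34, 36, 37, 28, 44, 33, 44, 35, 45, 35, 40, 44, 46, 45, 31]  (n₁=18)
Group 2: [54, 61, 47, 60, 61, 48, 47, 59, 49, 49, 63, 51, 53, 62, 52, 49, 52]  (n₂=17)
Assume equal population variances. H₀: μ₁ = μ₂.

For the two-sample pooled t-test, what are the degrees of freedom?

degrees of freedom = 33

df = n₁ + n₂ − 2 = 18 + 17 − 2 = 33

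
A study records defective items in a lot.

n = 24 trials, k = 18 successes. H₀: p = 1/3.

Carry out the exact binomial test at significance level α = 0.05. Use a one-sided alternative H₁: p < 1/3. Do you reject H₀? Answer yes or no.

reject H₀: no

Exact binomial: n=24, k=18, p₀=1/3=0.3333
P(X≤18) from Σ C(n,i)·p₀^i·(1−p₀)^(n−i)
p-value (one-sided, H₁ less) = 0.99999
At α=0.05: p ≥ α → fail to reject H₀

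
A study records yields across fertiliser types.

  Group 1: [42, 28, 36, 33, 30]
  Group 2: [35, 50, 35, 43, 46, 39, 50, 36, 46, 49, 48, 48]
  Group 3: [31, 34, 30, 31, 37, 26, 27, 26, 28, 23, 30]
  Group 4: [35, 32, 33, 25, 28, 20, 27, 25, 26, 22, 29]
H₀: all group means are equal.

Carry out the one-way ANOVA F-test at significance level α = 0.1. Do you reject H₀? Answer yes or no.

reject H₀: yes

Group means [33.80, 43.75, 29.36, 27.45], grand mean 33.821
SSB = Σnᵢ(x̄ᵢ−x̄)² = 1847.421; SSW = ΣΣ(x−x̄ᵢ)² = 876.323
MSB = 1847.421/3 = 615.8070; MSW = 876.323/35 = 25.0378
F = MSB/MSW = 24.5951
df = (3, 35)
p-value (upper-tail) = 0.00000
At α=0.1: p < α → reject H₀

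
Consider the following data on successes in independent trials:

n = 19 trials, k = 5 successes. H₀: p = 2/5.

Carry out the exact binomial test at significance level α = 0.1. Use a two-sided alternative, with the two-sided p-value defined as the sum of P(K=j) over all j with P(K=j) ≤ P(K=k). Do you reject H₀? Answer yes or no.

reject H₀: no

Exact binomial: n=19, k=5, p₀=2/5=0.4000
P(X=j) = C(n,j)·p₀^j·(1−p₀)^(n−j); p = Σ P(X=j) over j with P(X=j) ≤ P(X=5)
p-value (two-sided) = 0.25140
At α=0.1: p ≥ α → fail to reject H₀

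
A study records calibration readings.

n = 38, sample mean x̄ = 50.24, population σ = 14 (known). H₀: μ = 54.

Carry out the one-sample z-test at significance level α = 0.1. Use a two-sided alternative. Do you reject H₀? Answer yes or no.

reject H₀: yes

SE = σ/√n = 14/√38 = 2.2711
z = (x̄−μ₀)/SE = (50.24−54)/2.2711 = -1.6556
p-value (two-sided) = 0.09781
At α=0.1: p < α → reject H₀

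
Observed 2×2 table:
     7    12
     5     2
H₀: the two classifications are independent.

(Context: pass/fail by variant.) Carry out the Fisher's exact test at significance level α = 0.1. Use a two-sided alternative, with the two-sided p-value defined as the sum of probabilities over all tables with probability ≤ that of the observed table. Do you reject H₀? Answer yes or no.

Margins: r₁=19, r₂=7, c₁=12, c₂=14, n=26
p_obs = C(19,7)·C(7,5)/C(26,12); sum pmf over tables with pmf ≤ p_obs
p-value (two-sided) = 0.19043
At α=0.1: p ≥ α → fail to reject H₀

reject H₀: no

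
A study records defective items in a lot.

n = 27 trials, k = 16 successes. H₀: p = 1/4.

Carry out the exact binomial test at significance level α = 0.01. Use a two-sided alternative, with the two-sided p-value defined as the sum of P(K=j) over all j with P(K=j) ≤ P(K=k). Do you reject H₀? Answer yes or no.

Exact binomial: n=27, k=16, p₀=1/4=0.2500
P(X=j) = C(n,j)·p₀^j·(1−p₀)^(n−j); p = Σ P(X=j) over j with P(X=j) ≤ P(X=16)
p-value (two-sided) = 0.00016
At α=0.01: p < α → reject H₀

reject H₀: yes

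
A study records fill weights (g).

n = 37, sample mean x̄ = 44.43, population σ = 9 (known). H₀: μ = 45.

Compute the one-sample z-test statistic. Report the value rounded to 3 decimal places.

test statistic = -0.385

SE = σ/√n = 9/√37 = 1.4796
z = (x̄−μ₀)/SE = (44.43−45)/1.4796 = -0.3852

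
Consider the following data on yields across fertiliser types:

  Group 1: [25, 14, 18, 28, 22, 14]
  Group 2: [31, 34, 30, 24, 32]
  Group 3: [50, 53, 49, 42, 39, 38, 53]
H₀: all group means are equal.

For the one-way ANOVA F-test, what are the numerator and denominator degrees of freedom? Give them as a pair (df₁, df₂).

degrees of freedom = [2, 15]

k = 3 groups, N = 18 total
df = (k−1, N−k) = (3−1, 18−3) = (2, 15)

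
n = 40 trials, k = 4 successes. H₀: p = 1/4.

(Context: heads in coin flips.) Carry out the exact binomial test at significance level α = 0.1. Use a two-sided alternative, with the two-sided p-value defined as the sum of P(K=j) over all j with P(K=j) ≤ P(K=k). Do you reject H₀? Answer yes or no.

Exact binomial: n=40, k=4, p₀=1/4=0.2500
P(X=j) = C(n,j)·p₀^j·(1−p₀)^(n−j); p = Σ P(X=j) over j with P(X=j) ≤ P(X=4)
p-value (two-sided) = 0.02760
At α=0.1: p < α → reject H₀

reject H₀: yes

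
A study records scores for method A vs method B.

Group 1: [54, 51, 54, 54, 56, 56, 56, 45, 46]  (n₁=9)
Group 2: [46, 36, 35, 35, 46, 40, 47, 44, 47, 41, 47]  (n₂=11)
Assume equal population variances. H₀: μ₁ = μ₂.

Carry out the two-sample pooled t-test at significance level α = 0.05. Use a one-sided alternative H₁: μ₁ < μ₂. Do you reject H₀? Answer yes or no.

reject H₀: no

x̄₁=52.444, s₁=4.246, n₁=9
x̄₂=42.182, s₂=4.996, n₂=11
s_p² = [8·4.246² + 10·4.996²]/18 = 21.8810
SE = √(s_p²·(1/9+1/11)) = 2.1025
t = (52.444−42.182)/2.1025 = 4.8812
df = 18
p-value (one-sided, H₁ less) = 0.99994
At α=0.05: p ≥ α → fail to reject H₀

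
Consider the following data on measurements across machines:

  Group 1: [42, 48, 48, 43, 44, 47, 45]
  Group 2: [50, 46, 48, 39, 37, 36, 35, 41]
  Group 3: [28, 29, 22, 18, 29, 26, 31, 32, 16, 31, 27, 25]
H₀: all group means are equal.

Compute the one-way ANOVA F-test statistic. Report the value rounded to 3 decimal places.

test statistic = 42.989

Group means [45.29, 41.50, 26.17], grand mean 35.667
SSB = Σnᵢ(x̄ᵢ−x̄)² = 2002.905; SSW = ΣΣ(x−x̄ᵢ)² = 559.095
MSB = 2002.905/2 = 1001.4524; MSW = 559.095/24 = 23.2956
F = MSB/MSW = 42.9888
df = (2, 24)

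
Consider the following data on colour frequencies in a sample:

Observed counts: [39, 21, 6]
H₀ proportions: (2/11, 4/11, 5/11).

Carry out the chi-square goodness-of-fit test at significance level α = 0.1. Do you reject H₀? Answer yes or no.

n = 66; E_i = n·p_i = [12.00, 24.00, 30.00]
χ² = (39−12.00)²/12.00 + (21−24.00)²/24.00 + (6−30.00)²/30.00 = 80.3250
df = 2
p-value (upper-tail) = 0.00000
At α=0.1: p < α → reject H₀

reject H₀: yes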